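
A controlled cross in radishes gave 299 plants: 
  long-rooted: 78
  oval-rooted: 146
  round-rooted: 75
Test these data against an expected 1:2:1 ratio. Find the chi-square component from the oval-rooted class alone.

Under the 1:2:1 hypothesis (Σ ratio = 4, N = 299):
  long-rooted: 299 × 1/4 = 74.75
  oval-rooted: 299 × 2/4 = 149.5
  round-rooted: 299 × 1/4 = 74.75
Contribution of oval-rooted: (146 − 149.5)² / 149.5 = 0.0819

0.082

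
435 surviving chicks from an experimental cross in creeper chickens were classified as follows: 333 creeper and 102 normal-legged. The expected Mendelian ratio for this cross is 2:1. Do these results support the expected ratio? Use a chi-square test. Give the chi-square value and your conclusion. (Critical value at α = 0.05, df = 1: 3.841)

The 2:1 ratio has 3 parts, so with N = 435 the expected counts are:
  creeper: 435 × 2/3 = 290
  normal-legged: 435 × 1/3 = 145
χ² = Σ (O − E)² / E
  creeper: (333 − 290)² / 290 = 6.3759
  normal-legged: (102 − 145)² / 145 = 12.7517
χ² = 6.3759 + 12.7517 = 19.1276 ≈ 19.128
Degrees of freedom = 2 − 1 = 1; critical value at α = 0.05 is 3.841.
Since 19.128 > 3.841, we reject the null hypothesis — the data do not fit the 2:1 ratio.

19.128; not consistent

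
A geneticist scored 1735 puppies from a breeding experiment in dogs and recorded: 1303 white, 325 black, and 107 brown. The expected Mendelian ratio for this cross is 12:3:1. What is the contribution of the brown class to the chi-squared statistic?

0.019

Total ratio parts = 16. Expected numbers out of 1735:
  white: 1735 × 12/16 = 1301.25
  black: 1735 × 3/16 = 325.3125
  brown: 1735 × 1/16 = 108.4375
Contribution of brown: (107 − 108.4375)² / 108.4375 = 0.0191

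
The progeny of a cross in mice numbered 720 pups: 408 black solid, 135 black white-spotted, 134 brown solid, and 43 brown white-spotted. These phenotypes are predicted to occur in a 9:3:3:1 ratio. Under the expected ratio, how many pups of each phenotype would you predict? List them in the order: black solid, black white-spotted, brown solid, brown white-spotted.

405, 135, 135, 45

Under the 9:3:3:1 hypothesis (Σ ratio = 16, N = 720):
  black solid: 720 × 9/16 = 405
  black white-spotted: 720 × 3/16 = 135
  brown solid: 720 × 3/16 = 135
  brown white-spotted: 720 × 1/16 = 45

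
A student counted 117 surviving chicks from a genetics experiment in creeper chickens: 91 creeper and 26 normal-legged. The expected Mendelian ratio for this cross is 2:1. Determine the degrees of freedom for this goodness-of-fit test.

A goodness-of-fit test with 2 phenotype classes has df = 2 − 1 = 1.

1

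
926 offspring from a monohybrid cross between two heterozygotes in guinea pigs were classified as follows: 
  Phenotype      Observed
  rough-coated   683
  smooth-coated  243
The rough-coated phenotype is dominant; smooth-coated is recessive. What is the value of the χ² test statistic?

For a monohybrid cross between heterozygotes with complete dominance, the expected phenotypic ratio is 3:1.
Total ratio parts = 4. Expected numbers out of 926:
  rough-coated: 926 × 3/4 = 694.5
  smooth-coated: 926 × 1/4 = 231.5
χ² = Σ (O − E)² / E
  rough-coated: (683 − 694.5)² / 694.5 = 0.1904
  smooth-coated: (243 − 231.5)² / 231.5 = 0.5713
χ² = 0.1904 + 0.5713 = 0.7617 ≈ 0.762

0.762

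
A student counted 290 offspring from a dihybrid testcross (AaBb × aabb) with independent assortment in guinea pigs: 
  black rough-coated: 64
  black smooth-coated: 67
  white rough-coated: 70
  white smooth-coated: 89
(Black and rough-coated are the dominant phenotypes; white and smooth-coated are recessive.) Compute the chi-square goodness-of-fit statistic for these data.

5.255

A dihybrid testcross with independent assortment gives a 1:1:1:1 ratio.
Expected counts for N = 290 under a 1:1:1:1 ratio (total parts = 4):
  black rough-coated: 290 × 1/4 = 72.5
  black smooth-coated: 290 × 1/4 = 72.5
  white rough-coated: 290 × 1/4 = 72.5
  white smooth-coated: 290 × 1/4 = 72.5
χ² = Σ (O − E)² / E
  black rough-coated: (64 − 72.5)² / 72.5 = 0.9966
  black smooth-coated: (67 − 72.5)² / 72.5 = 0.4172
  white rough-coated: (70 − 72.5)² / 72.5 = 0.0862
  white smooth-coated: (89 − 72.5)² / 72.5 = 3.7552
χ² = 0.9966 + 0.4172 + 0.0862 + 3.7552 = 5.2552 ≈ 5.255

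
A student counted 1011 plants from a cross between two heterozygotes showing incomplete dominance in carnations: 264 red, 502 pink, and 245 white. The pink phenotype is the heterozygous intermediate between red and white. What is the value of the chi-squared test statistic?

0.763

With incomplete dominance, a heterozygote × heterozygote cross gives a 1:2:1 phenotypic ratio.
The 1:2:1 ratio has 4 parts, so with N = 1011 the expected counts are:
  red: 1011 × 1/4 = 252.75
  pink: 1011 × 2/4 = 505.5
  white: 1011 × 1/4 = 252.75
χ² = Σ (O − E)² / E
  red: (264 − 252.75)² / 252.75 = 0.5007
  pink: (502 − 505.5)² / 505.5 = 0.0242
  white: (245 − 252.75)² / 252.75 = 0.2376
χ² = 0.5007 + 0.0242 + 0.2376 = 0.7625 ≈ 0.763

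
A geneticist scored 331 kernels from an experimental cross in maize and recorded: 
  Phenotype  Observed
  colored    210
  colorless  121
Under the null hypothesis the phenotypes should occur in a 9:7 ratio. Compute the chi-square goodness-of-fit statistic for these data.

Under the 9:7 hypothesis (Σ ratio = 16, N = 331):
  colored: 331 × 9/16 = 186.1875
  colorless: 331 × 7/16 = 144.8125
χ² = Σ (O − E)² / E
  colored: (210 − 186.1875)² / 186.1875 = 3.0455
  colorless: (121 − 144.8125)² / 144.8125 = 3.9157
χ² = 3.0455 + 3.9157 = 6.9612 ≈ 6.961

6.961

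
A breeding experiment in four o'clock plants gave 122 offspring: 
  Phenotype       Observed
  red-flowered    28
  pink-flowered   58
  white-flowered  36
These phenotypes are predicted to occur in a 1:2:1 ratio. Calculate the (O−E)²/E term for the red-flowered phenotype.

0.205

Total ratio parts = 4. Expected numbers out of 122:
  red-flowered: 122 × 1/4 = 30.5
  pink-flowered: 122 × 2/4 = 61
  white-flowered: 122 × 1/4 = 30.5
Contribution of red-flowered: (28 − 30.5)² / 30.5 = 0.2049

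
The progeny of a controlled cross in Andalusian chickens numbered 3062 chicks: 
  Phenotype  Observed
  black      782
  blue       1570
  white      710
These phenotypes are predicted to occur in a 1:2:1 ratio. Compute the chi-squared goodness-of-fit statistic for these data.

Expected counts for N = 3062 under a 1:2:1 ratio (total parts = 4):
  black: 3062 × 1/4 = 765.5
  blue: 3062 × 2/4 = 1531
  white: 3062 × 1/4 = 765.5
χ² = Σ (O − E)² / E
  black: (782 − 765.5)² / 765.5 = 0.3556
  blue: (1570 − 1531)² / 1531 = 0.9935
  white: (710 − 765.5)² / 765.5 = 4.0238
χ² = 0.3556 + 0.9935 + 4.0238 = 5.3729 ≈ 5.373

5.373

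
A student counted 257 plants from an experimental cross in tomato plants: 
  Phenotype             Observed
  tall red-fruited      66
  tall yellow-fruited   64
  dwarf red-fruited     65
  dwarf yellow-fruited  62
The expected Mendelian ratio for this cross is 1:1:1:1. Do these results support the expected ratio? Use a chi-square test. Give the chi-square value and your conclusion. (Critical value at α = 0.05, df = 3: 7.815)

0.136; consistent

Under the 1:1:1:1 hypothesis (Σ ratio = 4, N = 257):
  tall red-fruited: 257 × 1/4 = 64.25
  tall yellow-fruited: 257 × 1/4 = 64.25
  dwarf red-fruited: 257 × 1/4 = 64.25
  dwarf yellow-fruited: 257 × 1/4 = 64.25
χ² = Σ (O − E)² / E
  tall red-fruited: (66 − 64.25)² / 64.25 = 0.0477
  tall yellow-fruited: (64 − 64.25)² / 64.25 = 0.0010
  dwarf red-fruited: (65 − 64.25)² / 64.25 = 0.0088
  dwarf yellow-fruited: (62 − 64.25)² / 64.25 = 0.0788
χ² = 0.0477 + 0.0010 + 0.0088 + 0.0788 = 0.1363 ≈ 0.136
Degrees of freedom = 4 − 1 = 3; critical value at α = 0.05 is 7.815.
Since 0.136 < 7.815, we fail to reject the null hypothesis — the data are consistent with the 1:1:1:1 ratio.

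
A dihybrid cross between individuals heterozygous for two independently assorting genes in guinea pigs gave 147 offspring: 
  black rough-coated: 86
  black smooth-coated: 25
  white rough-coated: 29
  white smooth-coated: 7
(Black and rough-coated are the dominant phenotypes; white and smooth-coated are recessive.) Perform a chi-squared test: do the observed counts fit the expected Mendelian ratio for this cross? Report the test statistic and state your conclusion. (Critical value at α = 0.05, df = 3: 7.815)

A dihybrid F₂ with independent assortment and complete dominance at both loci gives a 9:3:3:1 phenotypic ratio.
Under the 9:3:3:1 hypothesis (Σ ratio = 16, N = 147):
  black rough-coated: 147 × 9/16 = 82.6875
  black smooth-coated: 147 × 3/16 = 27.5625
  white rough-coated: 147 × 3/16 = 27.5625
  white smooth-coated: 147 × 1/16 = 9.1875
χ² = Σ (O − E)² / E
  black rough-coated: (86 − 82.6875)² / 82.6875 = 0.1327
  black smooth-coated: (25 − 27.5625)² / 27.5625 = 0.2382
  white rough-coated: (29 − 27.5625)² / 27.5625 = 0.0750
  white smooth-coated: (7 − 9.1875)² / 9.1875 = 0.5208
χ² = 0.1327 + 0.2382 + 0.0750 + 0.5208 = 0.9667 ≈ 0.967
Degrees of freedom = 4 − 1 = 3; critical value at α = 0.05 is 7.815.
Since 0.967 < 7.815, we fail to reject the null hypothesis — the data are consistent with the 9:3:3:1 ratio.

0.967; consistent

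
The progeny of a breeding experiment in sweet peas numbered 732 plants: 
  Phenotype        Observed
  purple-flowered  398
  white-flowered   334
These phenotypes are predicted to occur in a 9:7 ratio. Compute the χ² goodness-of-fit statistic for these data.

The 9:7 ratio has 16 parts, so with N = 732 the expected counts are:
  purple-flowered: 732 × 9/16 = 411.75
  white-flowered: 732 × 7/16 = 320.25
χ² = Σ (O − E)² / E
  purple-flowered: (398 − 411.75)² / 411.75 = 0.4592
  white-flowered: (334 − 320.25)² / 320.25 = 0.5904
χ² = 0.4592 + 0.5904 = 1.0496 ≈ 1.050

1.050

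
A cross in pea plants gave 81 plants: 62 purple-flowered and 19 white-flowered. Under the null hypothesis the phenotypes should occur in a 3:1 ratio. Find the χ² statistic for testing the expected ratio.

0.103

Under the 3:1 hypothesis (Σ ratio = 4, N = 81):
  purple-flowered: 81 × 3/4 = 60.75
  white-flowered: 81 × 1/4 = 20.25
χ² = Σ (O − E)² / E
  purple-flowered: (62 − 60.75)² / 60.75 = 0.0257
  white-flowered: (19 − 20.25)² / 20.25 = 0.0772
χ² = 0.0257 + 0.0772 = 0.1029 ≈ 0.103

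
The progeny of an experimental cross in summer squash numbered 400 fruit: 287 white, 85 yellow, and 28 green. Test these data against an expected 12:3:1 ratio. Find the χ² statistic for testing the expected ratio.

2.257

Expected counts for N = 400 under a 12:3:1 ratio (total parts = 16):
  white: 400 × 12/16 = 300
  yellow: 400 × 3/16 = 75
  green: 400 × 1/16 = 25
χ² = Σ (O − E)² / E
  white: (287 − 300)² / 300 = 0.5633
  yellow: (85 − 75)² / 75 = 1.3333
  green: (28 − 25)² / 25 = 0.3600
χ² = 0.5633 + 1.3333 + 0.3600 = 2.2566 ≈ 2.257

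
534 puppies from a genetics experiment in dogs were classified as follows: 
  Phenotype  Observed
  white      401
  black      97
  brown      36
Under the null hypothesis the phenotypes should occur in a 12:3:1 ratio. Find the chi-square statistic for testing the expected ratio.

The 12:3:1 ratio has 16 parts, so with N = 534 the expected counts are:
  white: 534 × 12/16 = 400.5
  black: 534 × 3/16 = 100.125
  brown: 534 × 1/16 = 33.375
χ² = Σ (O − E)² / E
  white: (401 − 400.5)² / 400.5 = 0.0006
  black: (97 − 100.125)² / 100.125 = 0.0975
  brown: (36 − 33.375)² / 33.375 = 0.2065
χ² = 0.0006 + 0.0975 + 0.2065 = 0.3046 ≈ 0.305

0.305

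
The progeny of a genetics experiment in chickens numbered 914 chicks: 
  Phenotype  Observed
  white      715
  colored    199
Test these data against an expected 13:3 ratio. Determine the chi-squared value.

5.481

Under the 13:3 hypothesis (Σ ratio = 16, N = 914):
  white: 914 × 13/16 = 742.625
  colored: 914 × 3/16 = 171.375
χ² = Σ (O − E)² / E
  white: (715 − 742.625)² / 742.625 = 1.0276
  colored: (199 − 171.375)² / 171.375 = 4.4530
χ² = 1.0276 + 4.4530 = 5.4806 ≈ 5.481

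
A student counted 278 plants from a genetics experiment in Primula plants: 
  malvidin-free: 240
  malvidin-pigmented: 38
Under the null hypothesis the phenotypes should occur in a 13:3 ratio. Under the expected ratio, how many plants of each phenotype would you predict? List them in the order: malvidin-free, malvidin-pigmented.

225.875, 52.125

The 13:3 ratio has 16 parts, so with N = 278 the expected counts are:
  malvidin-free: 278 × 13/16 = 225.875
  malvidin-pigmented: 278 × 3/16 = 52.125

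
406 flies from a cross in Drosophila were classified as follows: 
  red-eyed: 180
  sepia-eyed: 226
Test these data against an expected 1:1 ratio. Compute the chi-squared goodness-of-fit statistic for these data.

5.212

Total ratio parts = 2. Expected numbers out of 406:
  red-eyed: 406 × 1/2 = 203
  sepia-eyed: 406 × 1/2 = 203
χ² = Σ (O − E)² / E
  red-eyed: (180 − 203)² / 203 = 2.6059
  sepia-eyed: (226 − 203)² / 203 = 2.6059
χ² = 2.6059 + 2.6059 = 5.2118 ≈ 5.212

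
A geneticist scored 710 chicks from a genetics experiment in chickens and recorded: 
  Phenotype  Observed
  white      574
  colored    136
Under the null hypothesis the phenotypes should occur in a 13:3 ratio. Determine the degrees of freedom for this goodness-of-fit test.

A goodness-of-fit test with 2 phenotype classes has df = 2 − 1 = 1.

1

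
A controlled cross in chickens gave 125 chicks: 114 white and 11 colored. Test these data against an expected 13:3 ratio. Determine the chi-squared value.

8.123

Total ratio parts = 16. Expected numbers out of 125:
  white: 125 × 13/16 = 101.5625
  colored: 125 × 3/16 = 23.4375
χ² = Σ (O − E)² / E
  white: (114 − 101.5625)² / 101.5625 = 1.5231
  colored: (11 − 23.4375)² / 23.4375 = 6.6002
χ² = 1.5231 + 6.6002 = 8.1233 ≈ 8.123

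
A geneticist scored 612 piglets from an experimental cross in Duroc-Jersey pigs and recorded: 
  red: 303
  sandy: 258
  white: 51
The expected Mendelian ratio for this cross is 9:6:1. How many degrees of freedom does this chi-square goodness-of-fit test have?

A goodness-of-fit test with 3 phenotype classes has df = 3 − 1 = 2.

2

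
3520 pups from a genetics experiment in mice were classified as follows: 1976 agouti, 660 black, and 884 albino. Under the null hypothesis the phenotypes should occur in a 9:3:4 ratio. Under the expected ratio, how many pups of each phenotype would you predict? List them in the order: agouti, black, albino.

Total ratio parts = 16. Expected numbers out of 3520:
  agouti: 3520 × 9/16 = 1980
  black: 3520 × 3/16 = 660
  albino: 3520 × 4/16 = 880

1980, 660, 880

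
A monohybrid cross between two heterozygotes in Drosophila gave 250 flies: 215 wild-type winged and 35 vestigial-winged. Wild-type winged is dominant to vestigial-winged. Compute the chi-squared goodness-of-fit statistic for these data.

16.133

For a monohybrid cross between heterozygotes with complete dominance, the expected phenotypic ratio is 3:1.
Expected counts for N = 250 under a 3:1 ratio (total parts = 4):
  wild-type winged: 250 × 3/4 = 187.5
  vestigial-winged: 250 × 1/4 = 62.5
χ² = Σ (O − E)² / E
  wild-type winged: (215 − 187.5)² / 187.5 = 4.0333
  vestigial-winged: (35 − 62.5)² / 62.5 = 12.1000
χ² = 4.0333 + 12.1000 = 16.1333 ≈ 16.133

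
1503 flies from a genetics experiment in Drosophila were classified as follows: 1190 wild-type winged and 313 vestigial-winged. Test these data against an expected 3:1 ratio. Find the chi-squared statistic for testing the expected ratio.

Total ratio parts = 4. Expected numbers out of 1503:
  wild-type winged: 1503 × 3/4 = 1127.25
  vestigial-winged: 1503 × 1/4 = 375.75
χ² = Σ (O − E)² / E
  wild-type winged: (1190 − 1127.25)² / 1127.25 = 3.4931
  vestigial-winged: (313 − 375.75)² / 375.75 = 10.4792
χ² = 3.4931 + 10.4792 = 13.9723 ≈ 13.972

13.972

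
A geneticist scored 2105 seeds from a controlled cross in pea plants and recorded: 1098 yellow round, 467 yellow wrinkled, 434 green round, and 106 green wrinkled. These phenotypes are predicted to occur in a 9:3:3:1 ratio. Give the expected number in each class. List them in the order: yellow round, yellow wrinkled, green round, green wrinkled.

The 9:3:3:1 ratio has 16 parts, so with N = 2105 the expected counts are:
  yellow round: 2105 × 9/16 = 1184.0625
  yellow wrinkled: 2105 × 3/16 = 394.6875
  green round: 2105 × 3/16 = 394.6875
  green wrinkled: 2105 × 1/16 = 131.5625

1184.0625, 394.6875, 394.6875, 131.5625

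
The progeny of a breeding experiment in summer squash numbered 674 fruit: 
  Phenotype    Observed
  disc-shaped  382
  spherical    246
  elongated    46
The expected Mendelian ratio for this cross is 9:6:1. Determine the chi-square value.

The 9:6:1 ratio has 16 parts, so with N = 674 the expected counts are:
  disc-shaped: 674 × 9/16 = 379.125
  spherical: 674 × 6/16 = 252.75
  elongated: 674 × 1/16 = 42.125
χ² = Σ (O − E)² / E
  disc-shaped: (382 − 379.125)² / 379.125 = 0.0218
  spherical: (246 − 252.75)² / 252.75 = 0.1803
  elongated: (46 − 42.125)² / 42.125 = 0.3565
χ² = 0.0218 + 0.1803 + 0.3565 = 0.5586 ≈ 0.559

0.559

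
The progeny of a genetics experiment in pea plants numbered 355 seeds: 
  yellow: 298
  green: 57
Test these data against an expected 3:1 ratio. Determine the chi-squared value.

15.145

Under the 3:1 hypothesis (Σ ratio = 4, N = 355):
  yellow: 355 × 3/4 = 266.25
  green: 355 × 1/4 = 88.75
χ² = Σ (O − E)² / E
  yellow: (298 − 266.25)² / 266.25 = 3.7862
  green: (57 − 88.75)² / 88.75 = 11.3585
χ² = 3.7862 + 11.3585 = 15.1447 ≈ 15.145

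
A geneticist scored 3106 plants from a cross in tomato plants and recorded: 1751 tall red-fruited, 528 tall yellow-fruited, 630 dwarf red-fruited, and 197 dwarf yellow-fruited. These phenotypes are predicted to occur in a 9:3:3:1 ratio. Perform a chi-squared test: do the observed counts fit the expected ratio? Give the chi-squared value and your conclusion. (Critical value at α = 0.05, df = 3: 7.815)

The 9:3:3:1 ratio has 16 parts, so with N = 3106 the expected counts are:
  tall red-fruited: 3106 × 9/16 = 1747.125
  tall yellow-fruited: 3106 × 3/16 = 582.375
  dwarf red-fruited: 3106 × 3/16 = 582.375
  dwarf yellow-fruited: 3106 × 1/16 = 194.125
χ² = Σ (O − E)² / E
  tall red-fruited: (1751 − 1747.125)² / 1747.125 = 0.0086
  tall yellow-fruited: (528 − 582.375)² / 582.375 = 5.0769
  dwarf red-fruited: (630 − 582.375)² / 582.375 = 3.8946
  dwarf yellow-fruited: (197 − 194.125)² / 194.125 = 0.0426
χ² = 0.0086 + 5.0769 + 3.8946 + 0.0426 = 9.0227 ≈ 9.023
Degrees of freedom = 4 − 1 = 3; critical value at α = 0.05 is 7.815.
Since 9.023 > 7.815, we reject the null hypothesis — the data do not fit the 9:3:3:1 ratio.

9.023; not consistent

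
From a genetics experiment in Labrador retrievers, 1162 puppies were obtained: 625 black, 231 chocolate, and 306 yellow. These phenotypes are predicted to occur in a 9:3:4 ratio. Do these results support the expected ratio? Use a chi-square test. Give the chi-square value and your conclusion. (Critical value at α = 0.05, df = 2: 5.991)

2.871; consistent

Total ratio parts = 16. Expected numbers out of 1162:
  black: 1162 × 9/16 = 653.625
  chocolate: 1162 × 3/16 = 217.875
  yellow: 1162 × 4/16 = 290.5
χ² = Σ (O − E)² / E
  black: (625 − 653.625)² / 653.625 = 1.2536
  chocolate: (231 − 217.875)² / 217.875 = 0.7907
  yellow: (306 − 290.5)² / 290.5 = 0.8270
χ² = 1.2536 + 0.7907 + 0.8270 = 2.8713 ≈ 2.871
Degrees of freedom = 3 − 1 = 2; critical value at α = 0.05 is 5.991.
Since 2.871 < 5.991, we fail to reject the null hypothesis — the data are consistent with the 9:3:4 ratio.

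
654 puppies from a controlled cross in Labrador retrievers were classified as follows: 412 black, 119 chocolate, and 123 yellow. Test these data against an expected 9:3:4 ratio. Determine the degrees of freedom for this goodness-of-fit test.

2

A goodness-of-fit test with 3 phenotype classes has df = 3 − 1 = 2.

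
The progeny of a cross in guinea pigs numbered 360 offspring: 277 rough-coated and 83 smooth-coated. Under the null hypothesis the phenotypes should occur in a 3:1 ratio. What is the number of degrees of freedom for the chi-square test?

1

A goodness-of-fit test with 2 phenotype classes has df = 2 − 1 = 1.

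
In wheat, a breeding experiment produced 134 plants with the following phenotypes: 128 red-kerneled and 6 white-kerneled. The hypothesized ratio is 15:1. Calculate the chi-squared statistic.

Under the 15:1 hypothesis (Σ ratio = 16, N = 134):
  red-kerneled: 134 × 15/16 = 125.625
  white-kerneled: 134 × 1/16 = 8.375
χ² = Σ (O − E)² / E
  red-kerneled: (128 − 125.625)² / 125.625 = 0.0449
  white-kerneled: (6 − 8.375)² / 8.375 = 0.6735
χ² = 0.0449 + 0.6735 = 0.7184 ≈ 0.718

0.718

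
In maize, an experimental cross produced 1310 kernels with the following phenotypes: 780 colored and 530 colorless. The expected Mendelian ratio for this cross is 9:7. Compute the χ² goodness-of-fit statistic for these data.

Total ratio parts = 16. Expected numbers out of 1310:
  colored: 1310 × 9/16 = 736.875
  colorless: 1310 × 7/16 = 573.125
χ² = Σ (O − E)² / E
  colored: (780 − 736.875)² / 736.875 = 2.5239
  colorless: (530 − 573.125)² / 573.125 = 3.2450
χ² = 2.5239 + 3.2450 = 5.7689 ≈ 5.769

5.769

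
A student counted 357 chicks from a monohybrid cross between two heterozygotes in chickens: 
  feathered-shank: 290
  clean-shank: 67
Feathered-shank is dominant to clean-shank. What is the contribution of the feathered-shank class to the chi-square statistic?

1.849

For a monohybrid cross between heterozygotes with complete dominance, the expected phenotypic ratio is 3:1.
The 3:1 ratio has 4 parts, so with N = 357 the expected counts are:
  feathered-shank: 357 × 3/4 = 267.75
  clean-shank: 357 × 1/4 = 89.25
Contribution of feathered-shank: (290 − 267.75)² / 267.75 = 1.8490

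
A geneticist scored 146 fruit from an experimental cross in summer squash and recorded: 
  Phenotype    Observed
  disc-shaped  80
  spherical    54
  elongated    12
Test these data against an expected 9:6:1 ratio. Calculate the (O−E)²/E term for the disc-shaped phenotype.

Total ratio parts = 16. Expected numbers out of 146:
  disc-shaped: 146 × 9/16 = 82.125
  spherical: 146 × 6/16 = 54.75
  elongated: 146 × 1/16 = 9.125
Contribution of disc-shaped: (80 − 82.125)² / 82.125 = 0.0550

0.055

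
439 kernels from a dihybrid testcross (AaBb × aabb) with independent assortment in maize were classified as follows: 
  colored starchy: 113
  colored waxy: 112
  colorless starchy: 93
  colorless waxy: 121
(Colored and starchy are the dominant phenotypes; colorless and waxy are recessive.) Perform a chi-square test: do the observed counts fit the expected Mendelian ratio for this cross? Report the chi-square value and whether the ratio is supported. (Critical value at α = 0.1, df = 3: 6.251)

3.852; consistent

A dihybrid testcross with independent assortment gives a 1:1:1:1 ratio.
Expected counts for N = 439 under a 1:1:1:1 ratio (total parts = 4):
  colored starchy: 439 × 1/4 = 109.75
  colored waxy: 439 × 1/4 = 109.75
  colorless starchy: 439 × 1/4 = 109.75
  colorless waxy: 439 × 1/4 = 109.75
χ² = Σ (O − E)² / E
  colored starchy: (113 − 109.75)² / 109.75 = 0.0962
  colored waxy: (112 − 109.75)² / 109.75 = 0.0461
  colorless starchy: (93 − 109.75)² / 109.75 = 2.5564
  colorless waxy: (121 − 109.75)² / 109.75 = 1.1532
χ² = 0.0962 + 0.0461 + 2.5564 + 1.1532 = 3.8519 ≈ 3.852
Degrees of freedom = 4 − 1 = 3; critical value at α = 0.1 is 6.251.
Since 3.852 < 6.251, we fail to reject the null hypothesis — the data are consistent with the 1:1:1:1 ratio.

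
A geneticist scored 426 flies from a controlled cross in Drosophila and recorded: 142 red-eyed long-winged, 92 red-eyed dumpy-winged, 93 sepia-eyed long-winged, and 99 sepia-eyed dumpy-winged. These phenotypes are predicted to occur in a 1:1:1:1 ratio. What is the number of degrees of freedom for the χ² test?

A goodness-of-fit test with 4 phenotype classes has df = 4 − 1 = 3.

3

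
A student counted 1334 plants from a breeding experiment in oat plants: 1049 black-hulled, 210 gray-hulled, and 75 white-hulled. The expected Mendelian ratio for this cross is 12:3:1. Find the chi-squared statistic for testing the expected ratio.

The 12:3:1 ratio has 16 parts, so with N = 1334 the expected counts are:
  black-hulled: 1334 × 12/16 = 1000.5
  gray-hulled: 1334 × 3/16 = 250.125
  white-hulled: 1334 × 1/16 = 83.375
χ² = Σ (O − E)² / E
  black-hulled: (1049 − 1000.5)² / 1000.5 = 2.3511
  gray-hulled: (210 − 250.125)² / 250.125 = 6.4368
  white-hulled: (75 − 83.375)² / 83.375 = 0.8413
χ² = 2.3511 + 6.4368 + 0.8413 = 9.6292 ≈ 9.629

9.629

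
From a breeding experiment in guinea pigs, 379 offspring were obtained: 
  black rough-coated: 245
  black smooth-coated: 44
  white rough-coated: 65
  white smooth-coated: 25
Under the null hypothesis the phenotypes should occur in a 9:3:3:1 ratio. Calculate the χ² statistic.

Under the 9:3:3:1 hypothesis (Σ ratio = 16, N = 379):
  black rough-coated: 379 × 9/16 = 213.1875
  black smooth-coated: 379 × 3/16 = 71.0625
  white rough-coated: 379 × 3/16 = 71.0625
  white smooth-coated: 379 × 1/16 = 23.6875
χ² = Σ (O − E)² / E
  black rough-coated: (245 − 213.1875)² / 213.1875 = 4.7472
  black smooth-coated: (44 − 71.0625)² / 71.0625 = 10.3061
  white rough-coated: (65 − 71.0625)² / 71.0625 = 0.5172
  white smooth-coated: (25 − 23.6875)² / 23.6875 = 0.0727
χ² = 4.7472 + 10.3061 + 0.5172 + 0.0727 = 15.6432 ≈ 15.643

15.643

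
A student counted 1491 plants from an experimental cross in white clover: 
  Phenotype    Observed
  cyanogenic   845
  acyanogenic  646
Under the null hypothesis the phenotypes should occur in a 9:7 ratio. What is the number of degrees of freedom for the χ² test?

1

A goodness-of-fit test with 2 phenotype classes has df = 2 − 1 = 1.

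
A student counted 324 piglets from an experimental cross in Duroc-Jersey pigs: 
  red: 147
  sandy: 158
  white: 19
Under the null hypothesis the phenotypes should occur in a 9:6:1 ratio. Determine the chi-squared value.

17.860

Expected counts for N = 324 under a 9:6:1 ratio (total parts = 16):
  red: 324 × 9/16 = 182.25
  sandy: 324 × 6/16 = 121.5
  white: 324 × 1/16 = 20.25
χ² = Σ (O − E)² / E
  red: (147 − 182.25)² / 182.25 = 6.8179
  sandy: (158 − 121.5)² / 121.5 = 10.9650
  white: (19 − 20.25)² / 20.25 = 0.0772
χ² = 6.8179 + 10.9650 + 0.0772 = 17.8601 ≈ 17.860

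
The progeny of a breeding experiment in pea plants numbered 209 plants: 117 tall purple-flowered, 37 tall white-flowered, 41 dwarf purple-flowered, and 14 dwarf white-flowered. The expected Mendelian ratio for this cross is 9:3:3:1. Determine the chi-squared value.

Expected counts for N = 209 under a 9:3:3:1 ratio (total parts = 16):
  tall purple-flowered: 209 × 9/16 = 117.5625
  tall white-flowered: 209 × 3/16 = 39.1875
  dwarf purple-flowered: 209 × 3/16 = 39.1875
  dwarf white-flowered: 209 × 1/16 = 13.0625
χ² = Σ (O − E)² / E
  tall purple-flowered: (117 − 117.5625)² / 117.5625 = 0.0027
  tall white-flowered: (37 − 39.1875)² / 39.1875 = 0.1221
  dwarf purple-flowered: (41 − 39.1875)² / 39.1875 = 0.0838
  dwarf white-flowered: (14 − 13.0625)² / 13.0625 = 0.0673
χ² = 0.0027 + 0.1221 + 0.0838 + 0.0673 = 0.2759 ≈ 0.276

0.276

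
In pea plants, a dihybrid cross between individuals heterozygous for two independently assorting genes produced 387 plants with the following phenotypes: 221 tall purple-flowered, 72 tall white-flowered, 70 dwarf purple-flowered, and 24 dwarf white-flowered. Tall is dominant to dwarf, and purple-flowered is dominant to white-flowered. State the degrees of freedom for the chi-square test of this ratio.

3

A dihybrid F₂ with independent assortment and complete dominance at both loci gives a 9:3:3:1 phenotypic ratio.
A goodness-of-fit test with 4 phenotype classes has df = 4 − 1 = 3.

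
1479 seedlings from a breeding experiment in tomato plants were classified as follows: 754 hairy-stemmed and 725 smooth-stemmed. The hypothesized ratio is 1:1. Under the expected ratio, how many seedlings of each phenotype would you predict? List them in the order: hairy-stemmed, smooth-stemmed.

Under the 1:1 hypothesis (Σ ratio = 2, N = 1479):
  hairy-stemmed: 1479 × 1/2 = 739.5
  smooth-stemmed: 1479 × 1/2 = 739.5

739.5, 739.5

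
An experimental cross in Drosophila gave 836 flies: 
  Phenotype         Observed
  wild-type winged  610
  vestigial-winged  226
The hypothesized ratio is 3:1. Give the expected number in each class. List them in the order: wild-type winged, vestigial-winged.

The 3:1 ratio has 4 parts, so with N = 836 the expected counts are:
  wild-type winged: 836 × 3/4 = 627
  vestigial-winged: 836 × 1/4 = 209

627, 209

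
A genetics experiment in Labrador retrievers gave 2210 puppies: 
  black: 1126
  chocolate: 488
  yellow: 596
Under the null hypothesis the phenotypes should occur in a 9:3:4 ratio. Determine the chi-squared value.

Expected counts for N = 2210 under a 9:3:4 ratio (total parts = 16):
  black: 2210 × 9/16 = 1243.125
  chocolate: 2210 × 3/16 = 414.375
  yellow: 2210 × 4/16 = 552.5
χ² = Σ (O − E)² / E
  black: (1126 − 1243.125)² / 1243.125 = 11.0353
  chocolate: (488 − 414.375)² / 414.375 = 13.0815
  yellow: (596 − 552.5)² / 552.5 = 3.4249
χ² = 11.0353 + 13.0815 + 3.4249 = 27.5417 ≈ 27.542

27.542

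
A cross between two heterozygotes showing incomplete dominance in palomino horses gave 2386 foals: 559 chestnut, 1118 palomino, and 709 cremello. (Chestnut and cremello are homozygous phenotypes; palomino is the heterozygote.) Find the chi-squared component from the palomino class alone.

With incomplete dominance, a heterozygote × heterozygote cross gives a 1:2:1 phenotypic ratio.
Total ratio parts = 4. Expected numbers out of 2386:
  chestnut: 2386 × 1/4 = 596.5
  palomino: 2386 × 2/4 = 1193
  cremello: 2386 × 1/4 = 596.5
Contribution of palomino: (1118 − 1193)² / 1193 = 4.7150

4.715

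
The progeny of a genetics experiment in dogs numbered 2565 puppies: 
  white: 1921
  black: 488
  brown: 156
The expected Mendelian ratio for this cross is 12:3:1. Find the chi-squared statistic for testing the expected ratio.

0.224

Under the 12:3:1 hypothesis (Σ ratio = 16, N = 2565):
  white: 2565 × 12/16 = 1923.75
  black: 2565 × 3/16 = 480.9375
  brown: 2565 × 1/16 = 160.3125
χ² = Σ (O − E)² / E
  white: (1921 − 1923.75)² / 1923.75 = 0.0039
  black: (488 − 480.9375)² / 480.9375 = 0.1037
  brown: (156 − 160.3125)² / 160.3125 = 0.1160
χ² = 0.0039 + 0.1037 + 0.1160 = 0.2236 ≈ 0.224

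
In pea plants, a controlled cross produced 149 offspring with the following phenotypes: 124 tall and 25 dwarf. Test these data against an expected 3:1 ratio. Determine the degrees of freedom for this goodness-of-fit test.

1

A goodness-of-fit test with 2 phenotype classes has df = 2 − 1 = 1.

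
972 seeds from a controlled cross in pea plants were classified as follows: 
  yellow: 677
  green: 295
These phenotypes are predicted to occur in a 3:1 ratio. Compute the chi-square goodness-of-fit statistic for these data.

14.837

Under the 3:1 hypothesis (Σ ratio = 4, N = 972):
  yellow: 972 × 3/4 = 729
  green: 972 × 1/4 = 243
χ² = Σ (O − E)² / E
  yellow: (677 − 729)² / 729 = 3.7092
  green: (295 − 243)² / 243 = 11.1276
χ² = 3.7092 + 11.1276 = 14.8368 ≈ 14.837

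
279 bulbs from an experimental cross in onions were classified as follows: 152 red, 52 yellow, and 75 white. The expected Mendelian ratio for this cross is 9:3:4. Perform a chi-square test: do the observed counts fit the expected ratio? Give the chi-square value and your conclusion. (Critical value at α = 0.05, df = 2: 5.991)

Expected counts for N = 279 under a 9:3:4 ratio (total parts = 16):
  red: 279 × 9/16 = 156.9375
  yellow: 279 × 3/16 = 52.3125
  white: 279 × 4/16 = 69.75
χ² = Σ (O − E)² / E
  red: (152 − 156.9375)² / 156.9375 = 0.1553
  yellow: (52 − 52.3125)² / 52.3125 = 0.0019
  white: (75 − 69.75)² / 69.75 = 0.3952
χ² = 0.1553 + 0.0019 + 0.3952 = 0.5524 ≈ 0.552
Degrees of freedom = 3 − 1 = 2; critical value at α = 0.05 is 5.991.
Since 0.552 < 5.991, we fail to reject the null hypothesis — the data are consistent with the 9:3:4 ratio.

0.552; consistent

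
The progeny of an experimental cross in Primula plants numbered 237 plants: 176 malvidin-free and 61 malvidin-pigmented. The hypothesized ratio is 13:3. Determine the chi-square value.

The 13:3 ratio has 16 parts, so with N = 237 the expected counts are:
  malvidin-free: 237 × 13/16 = 192.5625
  malvidin-pigmented: 237 × 3/16 = 44.4375
χ² = Σ (O − E)² / E
  malvidin-free: (176 − 192.5625)² / 192.5625 = 1.4246
  malvidin-pigmented: (61 − 44.4375)² / 44.4375 = 6.1731
χ² = 1.4246 + 6.1731 = 7.5977 ≈ 7.598

7.598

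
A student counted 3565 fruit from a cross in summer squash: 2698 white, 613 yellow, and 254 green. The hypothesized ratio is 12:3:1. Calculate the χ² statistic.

Total ratio parts = 16. Expected numbers out of 3565:
  white: 3565 × 12/16 = 2673.75
  yellow: 3565 × 3/16 = 668.4375
  green: 3565 × 1/16 = 222.8125
χ² = Σ (O − E)² / E
  white: (2698 − 2673.75)² / 2673.75 = 0.2199
  yellow: (613 − 668.4375)² / 668.4375 = 4.5978
  green: (254 − 222.8125)² / 222.8125 = 4.3654
χ² = 0.2199 + 4.5978 + 4.3654 = 9.1831 ≈ 9.183

9.183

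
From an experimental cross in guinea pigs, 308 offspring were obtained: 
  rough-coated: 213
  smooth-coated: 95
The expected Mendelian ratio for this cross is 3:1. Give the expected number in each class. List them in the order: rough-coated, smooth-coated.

Under the 3:1 hypothesis (Σ ratio = 4, N = 308):
  rough-coated: 308 × 3/4 = 231
  smooth-coated: 308 × 1/4 = 77

231, 77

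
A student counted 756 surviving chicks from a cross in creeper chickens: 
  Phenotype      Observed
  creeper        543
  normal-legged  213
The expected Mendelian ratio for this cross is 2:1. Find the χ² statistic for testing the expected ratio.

Under the 2:1 hypothesis (Σ ratio = 3, N = 756):
  creeper: 756 × 2/3 = 504
  normal-legged: 756 × 1/3 = 252
χ² = Σ (O − E)² / E
  creeper: (543 − 504)² / 504 = 3.0179
  normal-legged: (213 − 252)² / 252 = 6.0357
χ² = 3.0179 + 6.0357 = 9.0536 ≈ 9.054

9.054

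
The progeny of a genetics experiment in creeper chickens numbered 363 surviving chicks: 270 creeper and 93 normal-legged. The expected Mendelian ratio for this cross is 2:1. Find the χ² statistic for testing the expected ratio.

Expected counts for N = 363 under a 2:1 ratio (total parts = 3):
  creeper: 363 × 2/3 = 242
  normal-legged: 363 × 1/3 = 121
χ² = Σ (O − E)² / E
  creeper: (270 − 242)² / 242 = 3.2397
  normal-legged: (93 − 121)² / 121 = 6.4793
χ² = 3.2397 + 6.4793 = 9.719

9.719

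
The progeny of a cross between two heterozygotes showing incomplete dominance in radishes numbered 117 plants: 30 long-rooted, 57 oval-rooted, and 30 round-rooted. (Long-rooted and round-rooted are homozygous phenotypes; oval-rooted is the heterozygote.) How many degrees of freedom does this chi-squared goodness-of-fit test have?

With incomplete dominance, a heterozygote × heterozygote cross gives a 1:2:1 phenotypic ratio.
A goodness-of-fit test with 3 phenotype classes has df = 3 − 1 = 2.

2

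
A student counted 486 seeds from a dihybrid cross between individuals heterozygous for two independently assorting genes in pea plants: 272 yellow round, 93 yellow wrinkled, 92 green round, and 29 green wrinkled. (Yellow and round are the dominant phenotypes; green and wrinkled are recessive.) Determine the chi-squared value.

A dihybrid F₂ with independent assortment and complete dominance at both loci gives a 9:3:3:1 phenotypic ratio.
Expected counts for N = 486 under a 9:3:3:1 ratio (total parts = 16):
  yellow round: 486 × 9/16 = 273.375
  yellow wrinkled: 486 × 3/16 = 91.125
  green round: 486 × 3/16 = 91.125
  green wrinkled: 486 × 1/16 = 30.375
χ² = Σ (O − E)² / E
  yellow round: (272 − 273.375)² / 273.375 = 0.0069
  yellow wrinkled: (93 − 91.125)² / 91.125 = 0.0386
  green round: (92 − 91.125)² / 91.125 = 0.0084
  green wrinkled: (29 − 30.375)² / 30.375 = 0.0622
χ² = 0.0069 + 0.0386 + 0.0084 + 0.0622 = 0.1161 ≈ 0.116

0.116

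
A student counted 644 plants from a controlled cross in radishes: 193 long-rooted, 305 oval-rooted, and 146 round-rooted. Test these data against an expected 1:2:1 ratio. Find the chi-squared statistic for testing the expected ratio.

8.655

Under the 1:2:1 hypothesis (Σ ratio = 4, N = 644):
  long-rooted: 644 × 1/4 = 161
  oval-rooted: 644 × 2/4 = 322
  round-rooted: 644 × 1/4 = 161
χ² = Σ (O − E)² / E
  long-rooted: (193 − 161)² / 161 = 6.3602
  oval-rooted: (305 − 322)² / 322 = 0.8975
  round-rooted: (146 − 161)² / 161 = 1.3975
χ² = 6.3602 + 0.8975 + 1.3975 = 8.6552 ≈ 8.655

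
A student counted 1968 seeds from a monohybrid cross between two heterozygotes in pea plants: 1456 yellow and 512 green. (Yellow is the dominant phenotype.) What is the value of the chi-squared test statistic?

For a monohybrid cross between heterozygotes with complete dominance, the expected phenotypic ratio is 3:1.
Under the 3:1 hypothesis (Σ ratio = 4, N = 1968):
  yellow: 1968 × 3/4 = 1476
  green: 1968 × 1/4 = 492
χ² = Σ (O − E)² / E
  yellow: (1456 − 1476)² / 1476 = 0.2710
  green: (512 − 492)² / 492 = 0.8130
χ² = 0.2710 + 0.8130 = 1.084

1.084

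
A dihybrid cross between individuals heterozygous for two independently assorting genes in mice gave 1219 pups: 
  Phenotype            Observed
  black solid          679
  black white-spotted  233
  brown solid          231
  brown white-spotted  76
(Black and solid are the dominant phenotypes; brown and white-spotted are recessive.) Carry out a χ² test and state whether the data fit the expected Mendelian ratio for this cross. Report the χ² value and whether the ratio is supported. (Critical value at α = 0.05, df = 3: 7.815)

0.178; consistent

A dihybrid F₂ with independent assortment and complete dominance at both loci gives a 9:3:3:1 phenotypic ratio.
Expected counts for N = 1219 under a 9:3:3:1 ratio (total parts = 16):
  black solid: 1219 × 9/16 = 685.6875
  black white-spotted: 1219 × 3/16 = 228.5625
  brown solid: 1219 × 3/16 = 228.5625
  brown white-spotted: 1219 × 1/16 = 76.1875
χ² = Σ (O − E)² / E
  black solid: (679 − 685.6875)² / 685.6875 = 0.0652
  black white-spotted: (233 − 228.5625)² / 228.5625 = 0.0862
  brown solid: (231 − 228.5625)² / 228.5625 = 0.0260
  brown white-spotted: (76 − 76.1875)² / 76.1875 = 0.0005
χ² = 0.0652 + 0.0862 + 0.0260 + 0.0005 = 0.1779 ≈ 0.178
Degrees of freedom = 4 − 1 = 3; critical value at α = 0.05 is 7.815.
Since 0.178 < 7.815, we fail to reject the null hypothesis — the data are consistent with the 9:3:3:1 ratio.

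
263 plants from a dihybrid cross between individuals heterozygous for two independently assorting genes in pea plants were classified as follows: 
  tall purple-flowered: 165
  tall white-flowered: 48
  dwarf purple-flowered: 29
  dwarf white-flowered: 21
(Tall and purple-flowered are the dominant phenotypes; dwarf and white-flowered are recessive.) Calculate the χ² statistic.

11.636

A dihybrid F₂ with independent assortment and complete dominance at both loci gives a 9:3:3:1 phenotypic ratio.
Total ratio parts = 16. Expected numbers out of 263:
  tall purple-flowered: 263 × 9/16 = 147.9375
  tall white-flowered: 263 × 3/16 = 49.3125
  dwarf purple-flowered: 263 × 3/16 = 49.3125
  dwarf white-flowered: 263 × 1/16 = 16.4375
χ² = Σ (O − E)² / E
  tall purple-flowered: (165 − 147.9375)² / 147.9375 = 1.9679
  tall white-flowered: (48 − 49.3125)² / 49.3125 = 0.0349
  dwarf purple-flowered: (29 − 49.3125)² / 49.3125 = 8.3670
  dwarf white-flowered: (21 − 16.4375)² / 16.4375 = 1.2664
χ² = 1.9679 + 0.0349 + 8.3670 + 1.2664 = 11.6362 ≈ 11.636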